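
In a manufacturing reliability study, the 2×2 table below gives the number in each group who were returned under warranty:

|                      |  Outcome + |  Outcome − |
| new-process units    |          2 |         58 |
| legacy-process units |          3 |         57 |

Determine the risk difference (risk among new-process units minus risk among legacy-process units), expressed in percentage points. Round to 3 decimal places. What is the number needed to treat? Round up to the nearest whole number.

RD = -1.667; NNT = 60

risk, new-process units = 2/60 = 0.03333
risk, legacy-process units = 3/60 = 0.05000
risk difference = 0.03333 − 0.05000 = -0.01667 → -1.667 percentage points
absolute risk difference = 0.016667
1 / 0.016667 = 59.999 → round up → 60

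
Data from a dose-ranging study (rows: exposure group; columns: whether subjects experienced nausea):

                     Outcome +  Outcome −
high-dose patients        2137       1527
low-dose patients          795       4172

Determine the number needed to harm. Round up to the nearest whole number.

risk, high-dose patients = 2137/3664 = 0.583242
risk, low-dose patients = 795/4967 = 0.160056
absolute risk difference = 0.423186
1 / 0.423186 = 2.363 → round up → 3

3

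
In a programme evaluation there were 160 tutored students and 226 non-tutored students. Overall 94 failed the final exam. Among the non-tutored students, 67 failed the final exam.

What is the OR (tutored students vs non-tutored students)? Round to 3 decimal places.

0.482

tutored students with the outcome: 94 − 67 = 27
tutored students without the outcome: 160 − 27 = 133
non-tutored students without the outcome: 226 − 67 = 159
OR = (27 × 159) / (133 × 67) = 4293/8911 ≈ 0.482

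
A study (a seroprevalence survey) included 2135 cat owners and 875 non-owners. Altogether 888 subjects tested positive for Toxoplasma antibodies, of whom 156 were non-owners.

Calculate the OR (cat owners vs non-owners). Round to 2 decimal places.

2.40

cat owners with the outcome: 888 − 156 = 732
cat owners without the outcome: 2135 − 732 = 1403
non-owners without the outcome: 875 − 156 = 719
odds, cat owners = 732/1403 = 0.5217
odds, non-owners = 156/719 = 0.2170
OR = 0.5217 / 0.2170 = 2.40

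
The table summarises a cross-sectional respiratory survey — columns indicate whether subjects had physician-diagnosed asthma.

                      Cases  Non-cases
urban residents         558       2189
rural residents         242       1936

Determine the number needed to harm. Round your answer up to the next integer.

risk, urban residents = 558/2747 = 0.203131
risk, rural residents = 242/2178 = 0.111111
absolute risk difference = 0.092020
1 / 0.092020 = 10.867 → round up → 11

11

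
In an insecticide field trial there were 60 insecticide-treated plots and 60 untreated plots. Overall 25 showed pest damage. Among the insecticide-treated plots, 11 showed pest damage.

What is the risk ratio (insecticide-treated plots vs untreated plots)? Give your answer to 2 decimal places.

RR = 0.79

insecticide-treated plots without the outcome: 60 − 11 = 49
untreated plots with the outcome: 25 − 11 = 14
untreated plots without the outcome: 60 − 14 = 46
risk, insecticide-treated plots = 11/60 = 0.1833
risk, untreated plots = 14/60 = 0.2333
RR = 0.1833 / 0.2333 = 0.79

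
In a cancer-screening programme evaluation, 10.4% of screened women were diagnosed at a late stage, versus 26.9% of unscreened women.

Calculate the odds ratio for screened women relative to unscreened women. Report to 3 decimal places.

odds, screened women = 0.1040/0.8960 = 0.1161
odds, unscreened women = 0.2690/0.7310 = 0.3680
OR = 0.1161 / 0.3680 = 0.315

0.315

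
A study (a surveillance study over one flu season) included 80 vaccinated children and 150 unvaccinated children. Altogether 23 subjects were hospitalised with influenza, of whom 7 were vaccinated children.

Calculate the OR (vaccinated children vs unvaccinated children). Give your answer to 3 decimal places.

0.803

vaccinated children without the outcome: 80 − 7 = 73
unvaccinated children with the outcome: 23 − 7 = 16
unvaccinated children without the outcome: 150 − 16 = 134
OR = (7 × 134) / (73 × 16) = 938/1168 ≈ 0.803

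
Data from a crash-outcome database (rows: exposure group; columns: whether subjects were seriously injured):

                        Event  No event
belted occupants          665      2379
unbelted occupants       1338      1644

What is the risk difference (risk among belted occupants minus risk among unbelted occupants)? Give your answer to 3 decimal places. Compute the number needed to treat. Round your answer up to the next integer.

risk, belted occupants = 665/3044 = 0.2185
risk, unbelted occupants = 1338/2982 = 0.4487
risk difference = 0.2185 − 0.4487 = -0.230
absolute risk difference = 0.230230
1 / 0.230230 = 4.343 → round up → 5

RD = -0.230; NNT = 5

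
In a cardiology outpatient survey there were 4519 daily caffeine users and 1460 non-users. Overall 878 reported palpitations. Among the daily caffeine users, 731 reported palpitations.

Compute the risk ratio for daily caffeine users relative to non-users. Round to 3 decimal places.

1.607

daily caffeine users without the outcome: 4519 − 731 = 3788
non-users with the outcome: 878 − 731 = 147
non-users without the outcome: 1460 − 147 = 1313
risk, daily caffeine users = 731/4519 = 0.1618
risk, non-users = 147/1460 = 0.1007
RR = 0.1618 / 0.1007 = 1.607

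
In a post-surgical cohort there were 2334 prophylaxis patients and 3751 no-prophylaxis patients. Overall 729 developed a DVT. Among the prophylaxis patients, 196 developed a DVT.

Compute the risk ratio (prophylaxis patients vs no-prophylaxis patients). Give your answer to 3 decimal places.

RR ≈ 0.591

prophylaxis patients without the outcome: 2334 − 196 = 2138
no-prophylaxis patients with the outcome: 729 − 196 = 533
no-prophylaxis patients without the outcome: 3751 − 533 = 3218
risk, prophylaxis patients = 196/2334 = 0.0840
risk, no-prophylaxis patients = 533/3751 = 0.1421
RR = 0.0840 / 0.1421 = 0.591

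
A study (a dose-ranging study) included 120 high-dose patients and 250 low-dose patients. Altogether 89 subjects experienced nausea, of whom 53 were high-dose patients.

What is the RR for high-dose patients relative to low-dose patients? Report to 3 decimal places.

RR = 3.067

high-dose patients without the outcome: 120 − 53 = 67
low-dose patients with the outcome: 89 − 53 = 36
low-dose patients without the outcome: 250 − 36 = 214
risk, high-dose patients = 53/120 = 0.4417
risk, low-dose patients = 36/250 = 0.1440
RR = 0.4417 / 0.1440 = 3.067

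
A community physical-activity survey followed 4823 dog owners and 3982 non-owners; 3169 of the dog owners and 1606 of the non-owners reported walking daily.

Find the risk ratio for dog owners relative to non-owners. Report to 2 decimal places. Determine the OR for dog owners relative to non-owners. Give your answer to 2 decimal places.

risk, dog owners = 3169/4823 = 0.6571
risk, non-owners = 1606/3982 = 0.4033
RR = 0.6571 / 0.4033 = 1.63
OR = (3169 × 2376) / (1654 × 1606) = 7529544/2656324 ≈ 2.83

RR = 1.63; OR = 2.83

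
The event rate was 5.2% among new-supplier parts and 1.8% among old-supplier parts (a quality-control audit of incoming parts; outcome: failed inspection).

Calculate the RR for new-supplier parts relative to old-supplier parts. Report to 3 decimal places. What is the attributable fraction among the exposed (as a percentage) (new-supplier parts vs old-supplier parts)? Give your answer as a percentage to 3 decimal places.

RR = 2.889; AR% = 65.385%

RR = 0.05200 / 0.01800 = 2.889
AR% = (0.05200 − 0.01800) / 0.05200 = 0.6538 → 65.385%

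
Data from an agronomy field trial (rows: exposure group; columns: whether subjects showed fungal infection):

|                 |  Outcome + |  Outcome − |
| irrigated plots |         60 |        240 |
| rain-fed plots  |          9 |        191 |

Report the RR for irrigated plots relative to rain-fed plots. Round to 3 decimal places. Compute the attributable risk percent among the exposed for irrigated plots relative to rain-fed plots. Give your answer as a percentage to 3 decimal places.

RR = 4.444; AR% = 77.500%

risk, irrigated plots = 60/300 = 0.20000
risk, rain-fed plots = 9/200 = 0.04500
RR = 0.20000 / 0.04500 = 4.444
AR% = (0.20000 − 0.04500) / 0.20000 = 0.7750 → 77.500%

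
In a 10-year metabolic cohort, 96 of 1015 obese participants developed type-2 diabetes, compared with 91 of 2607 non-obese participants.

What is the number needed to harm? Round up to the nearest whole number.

NNH = 17

risk, obese participants = 96/1015 = 0.094581
risk, non-obese participants = 91/2607 = 0.034906
absolute risk difference = 0.059675
1 / 0.059675 = 16.757 → round up → 17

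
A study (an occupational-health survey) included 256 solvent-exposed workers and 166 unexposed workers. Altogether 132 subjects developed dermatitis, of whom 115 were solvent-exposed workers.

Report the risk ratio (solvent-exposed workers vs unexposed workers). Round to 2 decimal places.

solvent-exposed workers without the outcome: 256 − 115 = 141
unexposed workers with the outcome: 132 − 115 = 17
unexposed workers without the outcome: 166 − 17 = 149
risk, solvent-exposed workers = 115/256 = 0.4492
risk, unexposed workers = 17/166 = 0.1024
RR = 0.4492 / 0.1024 = 4.39

RR = 4.39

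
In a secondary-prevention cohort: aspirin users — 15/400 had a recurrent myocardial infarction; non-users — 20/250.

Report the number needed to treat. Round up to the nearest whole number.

risk, aspirin users = 15/400 = 0.037500
risk, non-users = 20/250 = 0.080000
absolute risk difference = 0.042500
1 / 0.042500 = 23.529 → round up → 24

24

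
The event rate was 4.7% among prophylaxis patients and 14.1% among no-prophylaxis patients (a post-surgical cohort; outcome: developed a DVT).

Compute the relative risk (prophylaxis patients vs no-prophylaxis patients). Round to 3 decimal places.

RR = 0.04700 / 0.14100 = 0.333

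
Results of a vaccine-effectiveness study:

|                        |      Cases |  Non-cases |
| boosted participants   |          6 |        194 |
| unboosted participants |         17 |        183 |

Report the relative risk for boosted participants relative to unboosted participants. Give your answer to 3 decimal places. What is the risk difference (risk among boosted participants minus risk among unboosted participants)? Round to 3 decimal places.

risk, boosted participants = 6/200 = 0.03000
risk, unboosted participants = 17/200 = 0.08500
RR = 0.03000 / 0.08500 = 0.353
risk difference = 0.03000 − 0.08500 = -0.055

RR = 0.353; RD = -0.055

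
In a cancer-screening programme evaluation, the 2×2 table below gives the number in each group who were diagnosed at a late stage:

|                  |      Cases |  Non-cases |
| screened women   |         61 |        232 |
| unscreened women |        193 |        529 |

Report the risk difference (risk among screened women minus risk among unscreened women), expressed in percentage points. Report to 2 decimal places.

risk, screened women = 61/293 = 0.2082
risk, unscreened women = 193/722 = 0.2673
risk difference = 0.2082 − 0.2673 = -0.0591 → -5.91 percentage points

RD: -5.91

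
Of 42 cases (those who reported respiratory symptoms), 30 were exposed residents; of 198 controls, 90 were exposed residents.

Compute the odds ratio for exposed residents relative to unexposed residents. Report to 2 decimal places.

OR = (30 × 108) / (90 × 12) = 3240/1080 ≈ 3.00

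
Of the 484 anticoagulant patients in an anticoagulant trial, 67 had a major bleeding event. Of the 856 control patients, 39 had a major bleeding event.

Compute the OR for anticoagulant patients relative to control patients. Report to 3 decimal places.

OR ≈ 3.366

odds, anticoagulant patients = 67/417 = 0.16067
odds, control patients = 39/817 = 0.04774
OR = 0.16067 / 0.04774 = 3.366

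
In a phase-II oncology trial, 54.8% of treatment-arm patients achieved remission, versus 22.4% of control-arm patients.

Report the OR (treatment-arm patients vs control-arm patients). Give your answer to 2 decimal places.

OR ≈ 4.20

odds, treatment-arm patients = 0.5480/0.4520 = 1.2124
odds, control-arm patients = 0.2240/0.7760 = 0.2887
OR = 1.2124 / 0.2887 = 4.20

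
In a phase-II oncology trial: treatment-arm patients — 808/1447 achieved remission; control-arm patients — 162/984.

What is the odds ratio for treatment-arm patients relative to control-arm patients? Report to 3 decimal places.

6.416

odds, treatment-arm patients = 808/639 = 1.2645
odds, control-arm patients = 162/822 = 0.1971
OR = 1.2645 / 0.1971 = 6.416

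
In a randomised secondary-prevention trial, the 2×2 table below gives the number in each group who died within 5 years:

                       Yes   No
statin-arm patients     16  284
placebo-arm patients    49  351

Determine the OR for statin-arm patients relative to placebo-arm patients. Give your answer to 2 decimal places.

0.40

odds, statin-arm patients = 16/284 = 0.0563
odds, placebo-arm patients = 49/351 = 0.1396
OR = 0.0563 / 0.1396 = 0.40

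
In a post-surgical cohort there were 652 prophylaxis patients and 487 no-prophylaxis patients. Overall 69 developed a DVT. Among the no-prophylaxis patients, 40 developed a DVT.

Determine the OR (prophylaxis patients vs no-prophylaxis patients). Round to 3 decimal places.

OR: 0.520

prophylaxis patients with the outcome: 69 − 40 = 29
prophylaxis patients without the outcome: 652 − 29 = 623
no-prophylaxis patients without the outcome: 487 − 40 = 447
OR = (29 × 447) / (623 × 40) = 12963/24920 ≈ 0.520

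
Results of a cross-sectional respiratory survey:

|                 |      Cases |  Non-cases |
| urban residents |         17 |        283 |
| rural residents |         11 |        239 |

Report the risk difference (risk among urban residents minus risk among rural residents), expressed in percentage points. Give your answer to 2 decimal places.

risk, urban residents = 17/300 = 0.05667
risk, rural residents = 11/250 = 0.04400
risk difference = 0.05667 − 0.04400 = 0.01267 → 1.27 percentage points

1.27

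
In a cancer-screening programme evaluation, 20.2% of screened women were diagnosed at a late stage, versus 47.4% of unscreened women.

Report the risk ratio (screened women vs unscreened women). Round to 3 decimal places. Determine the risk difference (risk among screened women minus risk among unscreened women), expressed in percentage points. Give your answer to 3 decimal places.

RR = 0.426; RD = -27.200

RR = 0.2020 / 0.4740 = 0.426
risk difference = 0.2020 − 0.4740 = -0.2720 → -27.200 percentage points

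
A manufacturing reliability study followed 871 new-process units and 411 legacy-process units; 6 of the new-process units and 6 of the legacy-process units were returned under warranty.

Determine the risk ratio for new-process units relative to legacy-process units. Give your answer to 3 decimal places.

RR: 0.472

risk, new-process units = 6/871 = 0.00689
risk, legacy-process units = 6/411 = 0.01460
RR = 0.00689 / 0.01460 = 0.472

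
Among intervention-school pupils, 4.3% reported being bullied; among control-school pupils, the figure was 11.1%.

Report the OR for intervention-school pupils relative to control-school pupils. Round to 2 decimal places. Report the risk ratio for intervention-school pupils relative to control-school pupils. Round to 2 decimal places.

odds, intervention-school pupils = 0.04300/0.95700 = 0.04493
odds, control-school pupils = 0.11100/0.88900 = 0.12486
OR = 0.04493 / 0.12486 = 0.36
RR = 0.04300 / 0.11100 = 0.39

OR = 0.36; RR = 0.39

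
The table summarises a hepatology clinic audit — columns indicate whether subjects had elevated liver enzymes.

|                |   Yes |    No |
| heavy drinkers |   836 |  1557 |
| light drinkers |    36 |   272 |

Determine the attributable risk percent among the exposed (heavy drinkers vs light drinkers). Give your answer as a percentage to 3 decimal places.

AR% = 66.543%

risk, heavy drinkers = 836/2393 = 0.3494
risk, light drinkers = 36/308 = 0.1169
AR% = (0.3494 − 0.1169) / 0.3494 = 0.6654 → 66.543%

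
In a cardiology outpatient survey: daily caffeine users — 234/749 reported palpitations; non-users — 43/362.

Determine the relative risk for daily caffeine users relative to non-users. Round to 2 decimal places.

risk, daily caffeine users = 234/749 = 0.3124
risk, non-users = 43/362 = 0.1188
RR = 0.3124 / 0.1188 = 2.63

2.63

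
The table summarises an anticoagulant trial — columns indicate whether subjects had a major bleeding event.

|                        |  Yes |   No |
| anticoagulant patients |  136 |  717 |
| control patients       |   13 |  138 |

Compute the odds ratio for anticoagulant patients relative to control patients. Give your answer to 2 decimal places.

OR = (136 × 138) / (717 × 13) = 18768/9321 ≈ 2.01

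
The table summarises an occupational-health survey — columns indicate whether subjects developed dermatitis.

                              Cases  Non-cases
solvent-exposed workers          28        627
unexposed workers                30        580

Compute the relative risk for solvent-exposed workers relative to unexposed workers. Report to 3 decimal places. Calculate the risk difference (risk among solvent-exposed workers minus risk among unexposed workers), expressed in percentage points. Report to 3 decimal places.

RR = 0.869; RD = -0.643

risk, solvent-exposed workers = 28/655 = 0.04275
risk, unexposed workers = 30/610 = 0.04918
RR = 0.04275 / 0.04918 = 0.869
risk difference = 0.04275 − 0.04918 = -0.00643 → -0.643 percentage points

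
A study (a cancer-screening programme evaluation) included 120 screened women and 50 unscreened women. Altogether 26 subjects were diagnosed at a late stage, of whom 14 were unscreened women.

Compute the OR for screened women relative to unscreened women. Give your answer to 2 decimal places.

screened women with the outcome: 26 − 14 = 12
screened women without the outcome: 120 − 12 = 108
unscreened women without the outcome: 50 − 14 = 36
OR = (12 × 36) / (108 × 14) = 432/1512 ≈ 0.29

0.29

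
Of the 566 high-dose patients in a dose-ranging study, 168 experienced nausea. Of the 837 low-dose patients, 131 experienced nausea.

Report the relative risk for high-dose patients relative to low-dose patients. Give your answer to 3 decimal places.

RR = 1.896

risk, high-dose patients = 168/566 = 0.2968
risk, low-dose patients = 131/837 = 0.1565
RR = 0.2968 / 0.1565 = 1.896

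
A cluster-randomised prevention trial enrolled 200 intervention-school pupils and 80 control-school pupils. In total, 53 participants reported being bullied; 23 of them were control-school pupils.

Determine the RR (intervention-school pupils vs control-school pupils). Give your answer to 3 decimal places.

intervention-school pupils with the outcome: 53 − 23 = 30
intervention-school pupils without the outcome: 200 − 30 = 170
control-school pupils without the outcome: 80 − 23 = 57
risk, intervention-school pupils = 30/200 = 0.1500
risk, control-school pupils = 23/80 = 0.2875
RR = 0.1500 / 0.2875 = 0.522

RR: 0.522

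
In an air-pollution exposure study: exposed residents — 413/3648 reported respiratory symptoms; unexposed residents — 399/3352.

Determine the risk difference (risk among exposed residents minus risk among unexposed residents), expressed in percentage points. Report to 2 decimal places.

-0.58

risk, exposed residents = 413/3648 = 0.1132
risk, unexposed residents = 399/3352 = 0.1190
risk difference = 0.1132 − 0.1190 = -0.0058 → -0.58 percentage points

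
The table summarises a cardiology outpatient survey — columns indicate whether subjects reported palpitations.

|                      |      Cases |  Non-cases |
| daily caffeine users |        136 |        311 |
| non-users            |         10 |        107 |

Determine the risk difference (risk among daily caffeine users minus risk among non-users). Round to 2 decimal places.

risk, daily caffeine users = 136/447 = 0.3043
risk, non-users = 10/117 = 0.0855
risk difference = 0.3043 − 0.0855 = 0.22

RD ≈ 0.22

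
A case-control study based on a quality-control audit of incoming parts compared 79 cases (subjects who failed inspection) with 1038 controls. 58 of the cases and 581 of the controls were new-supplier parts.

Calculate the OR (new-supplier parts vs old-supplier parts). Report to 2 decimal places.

OR = 2.17

odds, new-supplier parts = 58/581 = 0.09983
odds, old-supplier parts = 21/457 = 0.04595
OR = 0.09983 / 0.04595 = 2.17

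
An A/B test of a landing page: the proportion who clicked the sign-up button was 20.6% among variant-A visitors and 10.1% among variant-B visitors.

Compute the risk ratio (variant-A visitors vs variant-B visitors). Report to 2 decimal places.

RR = 0.2060 / 0.1010 = 2.04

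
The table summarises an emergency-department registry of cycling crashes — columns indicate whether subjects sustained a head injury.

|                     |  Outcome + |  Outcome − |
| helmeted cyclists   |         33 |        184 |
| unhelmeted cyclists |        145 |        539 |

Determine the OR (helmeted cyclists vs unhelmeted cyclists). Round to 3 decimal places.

OR = (33 × 539) / (184 × 145) = 17787/26680 ≈ 0.667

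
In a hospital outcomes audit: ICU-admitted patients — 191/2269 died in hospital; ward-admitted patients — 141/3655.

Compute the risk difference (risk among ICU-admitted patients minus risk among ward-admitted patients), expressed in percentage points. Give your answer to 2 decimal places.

risk, ICU-admitted patients = 191/2269 = 0.08418
risk, ward-admitted patients = 141/3655 = 0.03858
risk difference = 0.08418 − 0.03858 = 0.04560 → 4.56 percentage points

RD: 4.56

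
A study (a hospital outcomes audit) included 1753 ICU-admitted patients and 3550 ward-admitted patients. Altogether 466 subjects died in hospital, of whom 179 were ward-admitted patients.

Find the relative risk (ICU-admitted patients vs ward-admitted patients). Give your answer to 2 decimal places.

3.25

ICU-admitted patients with the outcome: 466 − 179 = 287
ICU-admitted patients without the outcome: 1753 − 287 = 1466
ward-admitted patients without the outcome: 3550 − 179 = 3371
risk, ICU-admitted patients = 287/1753 = 0.1637
risk, ward-admitted patients = 179/3550 = 0.0504
RR = 0.1637 / 0.0504 = 3.25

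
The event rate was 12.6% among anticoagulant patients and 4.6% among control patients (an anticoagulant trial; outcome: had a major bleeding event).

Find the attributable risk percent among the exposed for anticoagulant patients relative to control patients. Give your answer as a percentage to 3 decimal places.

AR% = (0.12600 − 0.04600) / 0.12600 = 0.6349 → 63.492%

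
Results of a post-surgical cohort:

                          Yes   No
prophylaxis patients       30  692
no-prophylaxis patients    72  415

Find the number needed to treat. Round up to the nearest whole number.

risk, prophylaxis patients = 30/722 = 0.041551
risk, no-prophylaxis patients = 72/487 = 0.147844
absolute risk difference = 0.106293
1 / 0.106293 = 9.408 → round up → 10

NNT = 10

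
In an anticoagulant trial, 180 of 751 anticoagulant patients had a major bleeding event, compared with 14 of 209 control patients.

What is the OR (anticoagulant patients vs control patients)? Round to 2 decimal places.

OR = (180 × 195) / (571 × 14) = 35100/7994 ≈ 4.39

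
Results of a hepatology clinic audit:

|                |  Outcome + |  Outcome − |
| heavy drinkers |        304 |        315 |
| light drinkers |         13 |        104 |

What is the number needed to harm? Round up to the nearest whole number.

risk, heavy drinkers = 304/619 = 0.491115
risk, light drinkers = 13/117 = 0.111111
absolute risk difference = 0.380004
1 / 0.380004 = 2.632 → round up → 3

NNH ≈ 3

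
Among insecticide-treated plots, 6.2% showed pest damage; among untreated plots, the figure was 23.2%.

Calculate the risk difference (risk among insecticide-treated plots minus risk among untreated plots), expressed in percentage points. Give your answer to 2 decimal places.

risk difference = 0.0620 − 0.2320 = -0.1700 → -17.00 percentage points

RD = -17.00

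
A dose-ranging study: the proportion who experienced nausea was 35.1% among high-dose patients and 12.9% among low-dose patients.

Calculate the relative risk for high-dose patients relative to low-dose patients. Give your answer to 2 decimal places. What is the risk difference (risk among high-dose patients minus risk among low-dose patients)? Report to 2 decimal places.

RR = 0.3510 / 0.1290 = 2.72
risk difference = 0.3510 − 0.1290 = 0.22

RR = 2.72; RD = 0.22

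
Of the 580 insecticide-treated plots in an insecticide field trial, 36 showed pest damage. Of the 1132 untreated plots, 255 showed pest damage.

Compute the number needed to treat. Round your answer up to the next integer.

risk, insecticide-treated plots = 36/580 = 0.062069
risk, untreated plots = 255/1132 = 0.225265
absolute risk difference = 0.163196
1 / 0.163196 = 6.128 → round up → 7

NNT = 7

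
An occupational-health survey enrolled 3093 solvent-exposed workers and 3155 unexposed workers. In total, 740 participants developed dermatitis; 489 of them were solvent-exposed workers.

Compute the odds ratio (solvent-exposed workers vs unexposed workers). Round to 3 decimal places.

2.173

solvent-exposed workers without the outcome: 3093 − 489 = 2604
unexposed workers with the outcome: 740 − 489 = 251
unexposed workers without the outcome: 3155 − 251 = 2904
OR = (489 × 2904) / (2604 × 251) = 1420056/653604 ≈ 2.173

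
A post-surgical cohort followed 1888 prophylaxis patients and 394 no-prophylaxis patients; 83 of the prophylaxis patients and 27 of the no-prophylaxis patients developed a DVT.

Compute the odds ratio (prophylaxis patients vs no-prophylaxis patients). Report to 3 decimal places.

OR = (83 × 367) / (1805 × 27) = 30461/48735 ≈ 0.625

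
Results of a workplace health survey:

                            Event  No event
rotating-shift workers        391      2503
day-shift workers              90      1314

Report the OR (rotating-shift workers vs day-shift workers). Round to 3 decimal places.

OR = (391 × 1314) / (2503 × 90) = 513774/225270 ≈ 2.281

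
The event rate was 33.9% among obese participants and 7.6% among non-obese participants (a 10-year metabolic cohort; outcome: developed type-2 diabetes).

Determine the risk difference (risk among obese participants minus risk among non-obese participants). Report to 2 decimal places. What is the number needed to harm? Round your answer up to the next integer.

RD = 0.26; NNH = 4

risk difference = 0.3390 − 0.0760 = 0.26
absolute risk difference = 0.263000
1 / 0.263000 = 3.802 → round up → 4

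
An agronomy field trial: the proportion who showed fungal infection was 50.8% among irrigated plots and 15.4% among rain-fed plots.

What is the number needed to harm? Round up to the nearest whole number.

absolute risk difference = 0.354000
1 / 0.354000 = 2.825 → round up → 3

3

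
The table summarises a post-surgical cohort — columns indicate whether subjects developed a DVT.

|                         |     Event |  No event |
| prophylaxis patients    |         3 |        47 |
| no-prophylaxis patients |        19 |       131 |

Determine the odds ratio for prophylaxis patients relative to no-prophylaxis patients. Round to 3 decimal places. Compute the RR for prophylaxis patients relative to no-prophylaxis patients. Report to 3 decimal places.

OR = 0.440; RR = 0.474

OR = (3 × 131) / (47 × 19) = 393/893 ≈ 0.440
risk, prophylaxis patients = 3/50 = 0.0600
risk, no-prophylaxis patients = 19/150 = 0.1267
RR = 0.0600 / 0.1267 = 0.474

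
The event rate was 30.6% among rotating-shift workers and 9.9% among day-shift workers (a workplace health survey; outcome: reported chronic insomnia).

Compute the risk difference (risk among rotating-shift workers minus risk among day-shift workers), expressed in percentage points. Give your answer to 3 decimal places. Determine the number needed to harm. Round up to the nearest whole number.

risk difference = 0.3060 − 0.0990 = 0.2070 → 20.700 percentage points
absolute risk difference = 0.207000
1 / 0.207000 = 4.831 → round up → 5

RD = 20.700; NNH = 5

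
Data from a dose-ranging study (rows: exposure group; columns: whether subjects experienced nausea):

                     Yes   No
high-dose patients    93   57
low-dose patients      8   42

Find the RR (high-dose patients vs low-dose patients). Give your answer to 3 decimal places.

risk, high-dose patients = 93/150 = 0.6200
risk, low-dose patients = 8/50 = 0.1600
RR = 0.6200 / 0.1600 = 3.875

RR ≈ 3.875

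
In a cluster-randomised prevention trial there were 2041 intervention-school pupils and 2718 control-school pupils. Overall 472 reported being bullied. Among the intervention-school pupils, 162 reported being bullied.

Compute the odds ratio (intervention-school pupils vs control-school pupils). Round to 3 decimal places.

0.670

intervention-school pupils without the outcome: 2041 − 162 = 1879
control-school pupils with the outcome: 472 − 162 = 310
control-school pupils without the outcome: 2718 − 310 = 2408
OR = (162 × 2408) / (1879 × 310) = 390096/582490 ≈ 0.670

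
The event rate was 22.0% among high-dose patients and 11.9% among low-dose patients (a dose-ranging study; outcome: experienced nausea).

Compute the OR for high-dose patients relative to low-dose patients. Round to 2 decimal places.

odds, high-dose patients = 0.2200/0.7800 = 0.2821
odds, low-dose patients = 0.1190/0.8810 = 0.1351
OR = 0.2821 / 0.1351 = 2.09

OR ≈ 2.09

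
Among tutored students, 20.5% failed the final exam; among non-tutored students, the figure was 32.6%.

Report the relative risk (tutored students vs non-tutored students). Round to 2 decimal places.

RR = 0.2050 / 0.3260 = 0.63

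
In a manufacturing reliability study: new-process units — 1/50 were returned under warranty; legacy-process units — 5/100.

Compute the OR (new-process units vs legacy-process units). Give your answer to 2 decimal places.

odds, new-process units = 1/49 = 0.02041
odds, legacy-process units = 5/95 = 0.05263
OR = 0.02041 / 0.05263 = 0.39

OR = 0.39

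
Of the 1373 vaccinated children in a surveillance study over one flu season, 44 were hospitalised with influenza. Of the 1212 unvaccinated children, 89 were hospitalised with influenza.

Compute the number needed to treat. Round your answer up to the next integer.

risk, vaccinated children = 44/1373 = 0.032047
risk, unvaccinated children = 89/1212 = 0.073432
absolute risk difference = 0.041386
1 / 0.041386 = 24.163 → round up → 25

25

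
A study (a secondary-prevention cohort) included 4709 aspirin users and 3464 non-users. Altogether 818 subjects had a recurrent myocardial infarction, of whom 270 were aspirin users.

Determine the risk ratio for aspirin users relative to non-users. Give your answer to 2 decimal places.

aspirin users without the outcome: 4709 − 270 = 4439
non-users with the outcome: 818 − 270 = 548
non-users without the outcome: 3464 − 548 = 2916
risk, aspirin users = 270/4709 = 0.0573
risk, non-users = 548/3464 = 0.1582
RR = 0.0573 / 0.1582 = 0.36

0.36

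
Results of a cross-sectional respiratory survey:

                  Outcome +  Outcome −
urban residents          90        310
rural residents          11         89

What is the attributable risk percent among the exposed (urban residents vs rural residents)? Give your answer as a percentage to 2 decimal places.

risk, urban residents = 90/400 = 0.2250
risk, rural residents = 11/100 = 0.1100
AR% = (0.2250 − 0.1100) / 0.2250 = 0.5111 → 51.11%

AR%: 51.11%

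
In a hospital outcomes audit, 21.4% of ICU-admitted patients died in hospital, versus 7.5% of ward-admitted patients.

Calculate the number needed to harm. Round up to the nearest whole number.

absolute risk difference = 0.139000
1 / 0.139000 = 7.194 → round up → 8

8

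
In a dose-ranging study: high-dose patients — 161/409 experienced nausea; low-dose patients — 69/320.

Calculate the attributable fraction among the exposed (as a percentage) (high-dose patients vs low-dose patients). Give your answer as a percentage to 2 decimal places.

risk, high-dose patients = 161/409 = 0.3936
risk, low-dose patients = 69/320 = 0.2156
AR% = (0.3936 − 0.2156) / 0.3936 = 0.4522 → 45.22%

AR%: 45.22%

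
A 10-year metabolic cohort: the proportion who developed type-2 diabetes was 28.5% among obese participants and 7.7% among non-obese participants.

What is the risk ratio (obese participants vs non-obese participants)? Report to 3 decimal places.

RR = 0.2850 / 0.0770 = 3.701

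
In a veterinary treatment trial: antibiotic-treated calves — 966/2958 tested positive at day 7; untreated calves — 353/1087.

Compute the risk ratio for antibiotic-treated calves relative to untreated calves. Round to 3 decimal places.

RR: 1.006

risk, antibiotic-treated calves = 966/2958 = 0.3266
risk, untreated calves = 353/1087 = 0.3247
RR = 0.3266 / 0.3247 = 1.006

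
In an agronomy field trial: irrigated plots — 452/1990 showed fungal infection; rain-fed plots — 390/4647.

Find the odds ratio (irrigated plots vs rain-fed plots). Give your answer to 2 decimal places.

3.21

odds, irrigated plots = 452/1538 = 0.2939
odds, rain-fed plots = 390/4257 = 0.0916
OR = 0.2939 / 0.0916 = 3.21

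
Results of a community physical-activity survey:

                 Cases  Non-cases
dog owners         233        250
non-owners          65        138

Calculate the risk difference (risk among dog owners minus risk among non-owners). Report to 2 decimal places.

risk, dog owners = 233/483 = 0.4824
risk, non-owners = 65/203 = 0.3202
risk difference = 0.4824 − 0.3202 = 0.16

RD: 0.16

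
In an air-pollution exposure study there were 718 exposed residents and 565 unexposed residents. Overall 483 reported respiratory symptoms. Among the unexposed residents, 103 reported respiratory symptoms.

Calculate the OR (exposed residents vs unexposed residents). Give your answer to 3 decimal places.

exposed residents with the outcome: 483 − 103 = 380
exposed residents without the outcome: 718 − 380 = 338
unexposed residents without the outcome: 565 − 103 = 462
OR = (380 × 462) / (338 × 103) = 175560/34814 ≈ 5.043

5.043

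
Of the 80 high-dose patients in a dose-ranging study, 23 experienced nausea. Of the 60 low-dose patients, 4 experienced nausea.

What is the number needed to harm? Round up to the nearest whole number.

5

risk, high-dose patients = 23/80 = 0.287500
risk, low-dose patients = 4/60 = 0.066667
absolute risk difference = 0.220833
1 / 0.220833 = 4.528 → round up → 5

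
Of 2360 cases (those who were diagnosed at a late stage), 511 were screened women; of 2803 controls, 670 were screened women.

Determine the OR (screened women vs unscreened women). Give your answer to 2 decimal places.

OR = (511 × 2133) / (670 × 1849) = 1089963/1238830 ≈ 0.88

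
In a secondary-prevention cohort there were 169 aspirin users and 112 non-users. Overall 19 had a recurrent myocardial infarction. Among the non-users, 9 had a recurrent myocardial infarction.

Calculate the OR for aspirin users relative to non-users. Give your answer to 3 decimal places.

aspirin users with the outcome: 19 − 9 = 10
aspirin users without the outcome: 169 − 10 = 159
non-users without the outcome: 112 − 9 = 103
OR = (10 × 103) / (159 × 9) = 1030/1431 ≈ 0.720

OR = 0.720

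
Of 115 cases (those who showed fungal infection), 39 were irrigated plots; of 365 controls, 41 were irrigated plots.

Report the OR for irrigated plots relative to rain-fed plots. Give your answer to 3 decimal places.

odds, irrigated plots = 39/41 = 0.9512
odds, rain-fed plots = 76/324 = 0.2346
OR = 0.9512 / 0.2346 = 4.055

OR: 4.055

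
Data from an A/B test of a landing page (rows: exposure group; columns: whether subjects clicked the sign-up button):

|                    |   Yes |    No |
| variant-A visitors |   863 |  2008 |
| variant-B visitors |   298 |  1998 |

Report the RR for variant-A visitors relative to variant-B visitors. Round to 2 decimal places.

risk, variant-A visitors = 863/2871 = 0.3006
risk, variant-B visitors = 298/2296 = 0.1298
RR = 0.3006 / 0.1298 = 2.32

RR = 2.32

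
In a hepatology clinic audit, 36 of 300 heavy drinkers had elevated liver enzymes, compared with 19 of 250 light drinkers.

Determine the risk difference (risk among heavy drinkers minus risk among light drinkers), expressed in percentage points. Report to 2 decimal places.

RD: 4.40

risk, heavy drinkers = 36/300 = 0.1200
risk, light drinkers = 19/250 = 0.0760
risk difference = 0.1200 − 0.0760 = 0.0440 → 4.40 percentage points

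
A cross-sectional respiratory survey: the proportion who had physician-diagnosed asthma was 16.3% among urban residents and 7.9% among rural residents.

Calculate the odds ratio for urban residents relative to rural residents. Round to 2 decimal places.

odds, urban residents = 0.1630/0.8370 = 0.1947
odds, rural residents = 0.0790/0.9210 = 0.0858
OR = 0.1947 / 0.0858 = 2.27

OR = 2.27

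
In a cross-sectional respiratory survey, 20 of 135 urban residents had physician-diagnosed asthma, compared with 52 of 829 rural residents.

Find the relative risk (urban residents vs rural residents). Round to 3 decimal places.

risk, urban residents = 20/135 = 0.1481
risk, rural residents = 52/829 = 0.0627
RR = 0.1481 / 0.0627 = 2.362

RR: 2.362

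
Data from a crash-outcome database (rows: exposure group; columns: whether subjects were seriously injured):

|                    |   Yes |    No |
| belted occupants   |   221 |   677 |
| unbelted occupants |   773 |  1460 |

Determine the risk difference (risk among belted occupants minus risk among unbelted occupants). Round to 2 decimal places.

risk, belted occupants = 221/898 = 0.2461
risk, unbelted occupants = 773/2233 = 0.3462
risk difference = 0.2461 − 0.3462 = -0.10

-0.10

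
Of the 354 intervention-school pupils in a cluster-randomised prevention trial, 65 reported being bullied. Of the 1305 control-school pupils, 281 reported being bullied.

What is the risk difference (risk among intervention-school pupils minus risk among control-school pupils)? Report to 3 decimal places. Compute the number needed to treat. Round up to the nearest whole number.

RD = -0.032; NNT = 32

risk, intervention-school pupils = 65/354 = 0.1836
risk, control-school pupils = 281/1305 = 0.2153
risk difference = 0.1836 − 0.2153 = -0.032
absolute risk difference = 0.031710
1 / 0.031710 = 31.536 → round up → 32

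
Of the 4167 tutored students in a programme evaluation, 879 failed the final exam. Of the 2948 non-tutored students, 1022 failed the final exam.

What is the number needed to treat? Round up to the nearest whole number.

NNT: 8

risk, tutored students = 879/4167 = 0.210943
risk, non-tutored students = 1022/2948 = 0.346676
absolute risk difference = 0.135733
1 / 0.135733 = 7.367 → round up → 8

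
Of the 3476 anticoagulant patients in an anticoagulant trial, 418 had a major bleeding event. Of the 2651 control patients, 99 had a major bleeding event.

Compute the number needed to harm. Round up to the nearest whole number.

NNH: 13

risk, anticoagulant patients = 418/3476 = 0.120253
risk, control patients = 99/2651 = 0.037344
absolute risk difference = 0.082909
1 / 0.082909 = 12.061 → round up → 13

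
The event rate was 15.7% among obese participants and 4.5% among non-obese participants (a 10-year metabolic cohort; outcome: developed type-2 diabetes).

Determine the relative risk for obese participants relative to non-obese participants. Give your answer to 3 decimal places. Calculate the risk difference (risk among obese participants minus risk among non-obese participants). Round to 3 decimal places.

RR = 3.489; RD = 0.112

RR = 0.15700 / 0.04500 = 3.489
risk difference = 0.15700 − 0.04500 = 0.112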